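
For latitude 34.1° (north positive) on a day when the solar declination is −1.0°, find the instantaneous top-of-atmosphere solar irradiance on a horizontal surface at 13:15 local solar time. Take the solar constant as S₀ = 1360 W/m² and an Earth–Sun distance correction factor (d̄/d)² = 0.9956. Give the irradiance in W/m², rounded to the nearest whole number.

1048 W/m²

Hour angle H = 15° × (13.25 − 12) = 18.75°.
With φ = 34.1°, δ = -1.0°, H = 18.75°: sin φ sin δ = -0.0098, cos φ cos δ cos H = 0.7840, so cos θ_z = 0.7742.
Top-of-atmosphere irradiance = S₀ (d̄/d)² cos θ_z = 1360 × 0.9956 × 0.7742 = 1048.28 W/m².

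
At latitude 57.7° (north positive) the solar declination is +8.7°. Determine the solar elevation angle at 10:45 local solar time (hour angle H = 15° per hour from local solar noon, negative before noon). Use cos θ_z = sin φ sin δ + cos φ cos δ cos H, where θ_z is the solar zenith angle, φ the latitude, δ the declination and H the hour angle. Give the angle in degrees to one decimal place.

Hour angle H = 15° × (10.75 − 12) = -18.75°.
cos θ_z = sin φ sin δ + cos φ cos δ cos H = (0.8453)(0.1513) + (0.5344)(0.9885)(0.9469) = 0.6281.
θ_z = arccos(0.6281) = 51.09°, so the elevation is 90° − 51.09° = 38.91°.

38.9°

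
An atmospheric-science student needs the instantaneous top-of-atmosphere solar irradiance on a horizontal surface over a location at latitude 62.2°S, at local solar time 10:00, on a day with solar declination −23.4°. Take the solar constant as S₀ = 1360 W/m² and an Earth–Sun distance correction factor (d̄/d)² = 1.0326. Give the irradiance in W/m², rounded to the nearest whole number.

Hour angle H = 15° × (10 − 12) = -30.00°.
cos θ_z = sin φ sin δ + cos φ cos δ cos H = (-0.8846)(-0.3971) + (0.4664)(0.9178)(0.8660) = 0.7220.
Top-of-atmosphere irradiance = S₀ (d̄/d)² cos θ_z = 1360 × 1.0326 × 0.7220 = 1013.93 W/m².

1014 W/m²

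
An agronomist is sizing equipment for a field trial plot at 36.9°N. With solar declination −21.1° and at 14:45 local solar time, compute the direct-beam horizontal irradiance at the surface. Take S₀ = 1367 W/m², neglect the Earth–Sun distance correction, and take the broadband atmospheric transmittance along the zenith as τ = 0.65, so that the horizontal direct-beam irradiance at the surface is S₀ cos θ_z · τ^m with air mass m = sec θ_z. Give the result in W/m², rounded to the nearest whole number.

Hour angle H = 15° × (14.75 − 12) = 41.25°.
cos θ_z = sin φ sin δ + cos φ cos δ cos H = (0.6004)(-0.3600) + (0.7997)(0.9330)(0.7518) = 0.3448.
Air mass m = 1/cos θ_z = 1/0.3448 = 2.900; τ^m = 0.65^2.900 = 0.2867.
Surface direct beam = 1367 × 0.3448 × 0.2867 = 135.13 W/m².

135 W/m²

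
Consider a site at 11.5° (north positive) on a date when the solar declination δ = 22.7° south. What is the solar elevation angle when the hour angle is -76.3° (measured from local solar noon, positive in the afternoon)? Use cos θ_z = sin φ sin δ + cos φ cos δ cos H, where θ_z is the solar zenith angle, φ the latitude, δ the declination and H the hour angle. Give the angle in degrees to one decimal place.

7.9°

cos θ_z = sin φ sin δ + cos φ cos δ cos H = (0.1994)(-0.3859) + (0.9799)(0.9225)(0.2368) = 0.1371.
θ_z = arccos(0.1371) = 82.12°, so the elevation is 90° − 82.12° = 7.88°.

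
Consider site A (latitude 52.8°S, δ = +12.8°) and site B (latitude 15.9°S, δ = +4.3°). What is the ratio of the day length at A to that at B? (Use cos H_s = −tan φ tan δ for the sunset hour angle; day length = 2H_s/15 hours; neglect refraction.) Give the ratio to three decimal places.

A: H_s = arccos(−tan -52.8° · tan 12.8°) = 72.58°, so 2H_s/15 = 9.6773 h.
B: H_s = arccos(−tan -15.9° · tan 4.3°) = 88.77°, so 2H_s/15 = 11.8360 h.
Ratio A/B = 9.6773 / 11.8360 = 0.8176.

0.818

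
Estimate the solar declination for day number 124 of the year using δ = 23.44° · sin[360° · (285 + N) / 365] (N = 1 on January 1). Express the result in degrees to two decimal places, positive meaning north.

+16.10°

360 × (285 + 124) / 365 = 403.397°; sin(403.397°) = 0.6870.
δ = 23.44 × 0.6870 = 16.103° ≈ +16.10°.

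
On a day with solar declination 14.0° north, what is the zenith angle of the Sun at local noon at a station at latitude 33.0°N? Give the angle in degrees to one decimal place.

At local solar noon the hour angle is zero, so the zenith angle is |φ − δ| = |33.0° − (14.0°)| = 19.0°.

19.0°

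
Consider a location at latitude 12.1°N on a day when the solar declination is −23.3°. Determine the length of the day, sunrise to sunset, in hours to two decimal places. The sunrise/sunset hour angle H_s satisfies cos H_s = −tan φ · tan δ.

11.29 hours

−tan φ tan δ = −(0.2144)(-0.4307) = 0.0923; H_s = arccos(0.0923) = 84.70°.
Day length = 2 H_s / 15° h⁻¹ = 169.40° / 15 = 11.293 h.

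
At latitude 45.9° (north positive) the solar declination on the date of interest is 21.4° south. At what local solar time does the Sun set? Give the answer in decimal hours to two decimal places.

16.41 h

The sunset hour angle satisfies cos H_s = −tan φ tan δ = 0.4044, giving H_s = 66.15°.
Sunset is at 12 + H_s/15 = 12 + 4.410 = 16.410 h local solar time.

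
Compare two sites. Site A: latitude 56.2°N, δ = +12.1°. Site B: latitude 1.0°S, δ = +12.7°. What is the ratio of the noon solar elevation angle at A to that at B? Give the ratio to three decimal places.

0.602

A: 90° − |56.2 − (12.1)| = 45.90°.
B: 90° − |-1.0 − (12.7)| = 76.30°.
Ratio A/B = 45.9000 / 76.3000 = 0.6016.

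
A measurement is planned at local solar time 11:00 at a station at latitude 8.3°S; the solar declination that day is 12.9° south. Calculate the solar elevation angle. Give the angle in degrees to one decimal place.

Hour angle H = 15° × (11 − 12) = -15.00°.
cos θ_z = sin φ sin δ + cos φ cos δ cos H = (-0.1444)(-0.2233) + (0.9895)(0.9748)(0.9659) = 0.9639.
θ_z = arccos(0.9639) = 15.44°, so the elevation is 90° − 15.44° = 74.56°.

74.6°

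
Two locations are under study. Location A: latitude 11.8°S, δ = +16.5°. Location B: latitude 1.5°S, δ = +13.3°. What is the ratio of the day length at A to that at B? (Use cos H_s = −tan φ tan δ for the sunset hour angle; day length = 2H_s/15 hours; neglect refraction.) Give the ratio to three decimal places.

A: H_s = arccos(−tan -11.8° · tan 16.5°) = 86.45°, so 2H_s/15 = 11.5267 h.
B: H_s = arccos(−tan -1.5° · tan 13.3°) = 89.65°, so 2H_s/15 = 11.9533 h.
Ratio A/B = 11.5267 / 11.9533 = 0.9643.

0.964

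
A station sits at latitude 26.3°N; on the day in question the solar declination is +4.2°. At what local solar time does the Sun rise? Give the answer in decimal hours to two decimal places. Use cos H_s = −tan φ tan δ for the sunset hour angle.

5.86 h

cos H_s = −tan(26.3°) · tan(4.2°) = -0.0363, so H_s = arccos(-0.0363) = 92.08°.
Sunrise is at 12 − H_s/15 = 12 − 6.139 = 5.861 h local solar time.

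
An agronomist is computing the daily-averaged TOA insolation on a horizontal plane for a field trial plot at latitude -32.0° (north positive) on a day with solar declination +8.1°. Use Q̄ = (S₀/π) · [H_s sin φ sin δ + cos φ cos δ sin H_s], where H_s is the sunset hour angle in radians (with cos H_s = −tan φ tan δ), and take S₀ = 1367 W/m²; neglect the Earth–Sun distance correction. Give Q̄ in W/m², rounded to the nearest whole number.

316 W/m²

−tan φ tan δ = −(-0.6249)(0.1423) = 0.0889; H_s = arccos(0.0889) = 84.90°. In radians, H_s = 1.4818.
H_s sin φ sin δ = 1.4818 × -0.5299 × 0.1409 = -0.1106.
cos φ cos δ sin H_s = 0.8480 × 0.9900 × 0.9960 = 0.8362.
Q̄ = (1367/π) × (-0.1106 + 0.8362) = 435.13 × 0.7256 = 315.73 W/m².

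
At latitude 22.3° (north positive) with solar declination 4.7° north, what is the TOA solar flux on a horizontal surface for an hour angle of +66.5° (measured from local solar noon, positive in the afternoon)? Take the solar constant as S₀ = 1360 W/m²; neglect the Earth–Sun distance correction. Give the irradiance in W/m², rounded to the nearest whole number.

cos θ_z = sin(22.3°) sin(4.7°) + cos(22.3°) cos(4.7°) cos(66.50°) = 0.0311 + 0.3677 = 0.3988.
Top-of-atmosphere irradiance = S₀ cos θ_z = 1360 × 0.3988 = 542.37 W/m².

542 W/m²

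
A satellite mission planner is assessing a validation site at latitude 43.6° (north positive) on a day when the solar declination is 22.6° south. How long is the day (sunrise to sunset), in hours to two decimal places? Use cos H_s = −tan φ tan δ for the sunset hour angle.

8.89 hours

cos H_s = −tan(43.6°) · tan(-22.6°) = 0.3964, so H_s = arccos(0.3964) = 66.65°.
Day length = 2 H_s / 15° h⁻¹ = 133.30° / 15 = 8.887 h.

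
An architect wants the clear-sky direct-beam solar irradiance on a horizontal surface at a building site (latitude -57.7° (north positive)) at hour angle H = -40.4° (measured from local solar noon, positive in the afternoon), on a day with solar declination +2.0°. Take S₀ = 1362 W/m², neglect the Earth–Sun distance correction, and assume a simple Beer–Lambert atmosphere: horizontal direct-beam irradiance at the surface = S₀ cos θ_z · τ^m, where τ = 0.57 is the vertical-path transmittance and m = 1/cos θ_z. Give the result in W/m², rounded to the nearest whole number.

cos θ_z = sin(-57.7°) sin(2.0°) + cos(-57.7°) cos(2.0°) cos(-40.40°) = -0.0295 + 0.4067 = 0.3772.
Air mass m = 1/cos θ_z = 1/0.3772 = 2.651; τ^m = 0.57^2.651 = 0.2253.
Surface direct beam = 1362 × 0.3772 × 0.2253 = 115.75 W/m².

116 W/m²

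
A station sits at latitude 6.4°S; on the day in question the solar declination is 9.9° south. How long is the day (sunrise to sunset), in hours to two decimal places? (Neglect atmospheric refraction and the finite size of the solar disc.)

12.15 hours

The sunset hour angle satisfies cos H_s = −tan φ tan δ = -0.0196, giving H_s = 91.12°.
Day length = 2 H_s / 15° h⁻¹ = 182.24° / 15 = 12.149 h.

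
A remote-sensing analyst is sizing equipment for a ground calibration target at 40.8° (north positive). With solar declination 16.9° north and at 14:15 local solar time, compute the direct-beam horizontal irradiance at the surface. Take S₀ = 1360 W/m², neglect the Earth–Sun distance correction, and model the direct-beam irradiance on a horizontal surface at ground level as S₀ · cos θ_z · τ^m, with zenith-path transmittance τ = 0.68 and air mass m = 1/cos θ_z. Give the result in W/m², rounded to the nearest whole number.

Hour angle H = 15° × (14.25 − 12) = 33.75°.
cos θ_z = sin φ sin δ + cos φ cos δ cos H = (0.6534)(0.2907) + (0.7570)(0.9568)(0.8315) = 0.7922.
Air mass m = 1/cos θ_z = 1/0.7922 = 1.262; τ^m = 0.68^1.262 = 0.6146.
Surface direct beam = 1360 × 0.7922 × 0.6146 = 662.17 W/m².

662 W/m²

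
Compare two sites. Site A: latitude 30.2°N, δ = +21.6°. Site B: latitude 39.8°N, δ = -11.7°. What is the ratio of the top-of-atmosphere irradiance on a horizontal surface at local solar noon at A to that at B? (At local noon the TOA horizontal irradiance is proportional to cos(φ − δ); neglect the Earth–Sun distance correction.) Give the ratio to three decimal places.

A: cos θ_z = cos(30.2° − (21.6°)) = 0.9888.
B: cos θ_z = cos(39.8° − (-11.7°)) = 0.6225.
Ratio A/B = 0.9888 / 0.6225 = 1.5884.

1.588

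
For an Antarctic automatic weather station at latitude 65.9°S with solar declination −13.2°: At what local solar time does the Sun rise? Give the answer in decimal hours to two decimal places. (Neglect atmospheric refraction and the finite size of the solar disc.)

cos H_s = −tan(-65.9°) · tan(-13.2°) = -0.5243, so H_s = arccos(-0.5243) = 121.62°.
Sunrise is at 12 − H_s/15 = 12 − 8.108 = 3.892 h local solar time.

3.89 h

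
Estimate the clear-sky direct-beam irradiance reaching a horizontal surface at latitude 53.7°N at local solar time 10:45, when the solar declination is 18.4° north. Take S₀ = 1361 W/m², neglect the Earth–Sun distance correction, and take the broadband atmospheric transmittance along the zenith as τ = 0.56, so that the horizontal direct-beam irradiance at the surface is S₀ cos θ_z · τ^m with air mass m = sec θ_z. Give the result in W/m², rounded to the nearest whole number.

512 W/m²

Hour angle H = 15° × (10.75 − 12) = -18.75°.
cos θ_z = sin(53.7°) sin(18.4°) + cos(53.7°) cos(18.4°) cos(-18.75°) = 0.2544 + 0.5319 = 0.7863.
Air mass m = 1/cos θ_z = 1/0.7863 = 1.272; τ^m = 0.56^1.272 = 0.4783.
Surface direct beam = 1361 × 0.7863 × 0.4783 = 511.85 W/m².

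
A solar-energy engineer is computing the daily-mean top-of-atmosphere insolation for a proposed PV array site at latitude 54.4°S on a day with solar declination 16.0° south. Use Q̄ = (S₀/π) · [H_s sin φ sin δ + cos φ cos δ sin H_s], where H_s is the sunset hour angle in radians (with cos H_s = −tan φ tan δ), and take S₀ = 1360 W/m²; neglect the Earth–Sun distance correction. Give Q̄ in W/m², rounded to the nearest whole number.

cos H_s = −tan(-54.4°) · tan(-16.0°) = -0.4005, so H_s = arccos(-0.4005) = 113.61°. In radians, H_s = 1.9829.
H_s sin φ sin δ = 1.9829 × -0.8131 × -0.2756 = 0.4443.
cos φ cos δ sin H_s = 0.5821 × 0.9613 × 0.9163 = 0.5127.
Q̄ = (1360/π) × (0.4443 + 0.5127) = 432.90 × 0.9570 = 414.29 W/m².

414 W/m²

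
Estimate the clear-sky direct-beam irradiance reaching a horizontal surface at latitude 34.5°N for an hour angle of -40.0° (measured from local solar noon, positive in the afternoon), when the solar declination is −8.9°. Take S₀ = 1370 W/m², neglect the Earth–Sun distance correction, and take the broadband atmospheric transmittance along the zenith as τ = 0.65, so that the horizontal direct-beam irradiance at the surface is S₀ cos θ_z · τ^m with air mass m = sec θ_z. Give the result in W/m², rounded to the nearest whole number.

329 W/m²

cos θ_z = sin φ sin δ + cos φ cos δ cos H = (0.5664)(-0.1547) + (0.8241)(0.9880)(0.7660) = 0.5361.
Air mass m = 1/cos θ_z = 1/0.5361 = 1.865; τ^m = 0.65^1.865 = 0.4478.
Surface direct beam = 1370 × 0.5361 × 0.4478 = 328.89 W/m².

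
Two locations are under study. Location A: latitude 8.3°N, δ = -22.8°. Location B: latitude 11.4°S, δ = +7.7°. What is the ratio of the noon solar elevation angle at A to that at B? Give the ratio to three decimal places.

A: 90° − |8.3 − (-22.8)| = 58.90°.
B: 90° − |-11.4 − (7.7)| = 70.90°.
Ratio A/B = 58.9000 / 70.9000 = 0.8307.

0.831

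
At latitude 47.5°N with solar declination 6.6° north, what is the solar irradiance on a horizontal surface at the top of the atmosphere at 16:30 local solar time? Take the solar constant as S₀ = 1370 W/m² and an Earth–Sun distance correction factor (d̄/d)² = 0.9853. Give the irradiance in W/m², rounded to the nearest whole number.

461 W/m²

Hour angle H = 15° × (16.5 − 12) = 67.50°.
With φ = 47.5°, δ = 6.6°, H = 67.50°: sin φ sin δ = 0.0847, cos φ cos δ cos H = 0.2568, so cos θ_z = 0.3415.
Top-of-atmosphere irradiance = S₀ (d̄/d)² cos θ_z = 1370 × 0.9853 × 0.3415 = 460.98 W/m².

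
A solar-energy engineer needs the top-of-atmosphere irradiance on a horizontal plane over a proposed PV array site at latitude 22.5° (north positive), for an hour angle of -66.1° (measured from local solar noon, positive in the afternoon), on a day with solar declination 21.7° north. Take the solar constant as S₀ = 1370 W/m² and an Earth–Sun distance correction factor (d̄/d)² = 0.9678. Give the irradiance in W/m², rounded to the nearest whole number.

cos θ_z = sin(22.5°) sin(21.7°) + cos(22.5°) cos(21.7°) cos(-66.10°) = 0.1415 + 0.3478 = 0.4893.
Top-of-atmosphere irradiance = S₀ (d̄/d)² cos θ_z = 1370 × 0.9678 × 0.4893 = 648.76 W/m².

649 W/m²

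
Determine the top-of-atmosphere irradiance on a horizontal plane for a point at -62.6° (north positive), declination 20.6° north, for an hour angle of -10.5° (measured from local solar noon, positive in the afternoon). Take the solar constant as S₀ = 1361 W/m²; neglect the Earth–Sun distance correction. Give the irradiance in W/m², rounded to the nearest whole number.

cos θ_z = sin(-62.6°) sin(20.6°) + cos(-62.6°) cos(20.6°) cos(-10.50°) = -0.3124 + 0.4236 = 0.1112.
Top-of-atmosphere irradiance = S₀ cos θ_z = 1361 × 0.1112 = 151.34 W/m².

151 W/m²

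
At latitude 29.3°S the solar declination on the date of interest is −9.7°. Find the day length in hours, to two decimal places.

12.73 hours

cos H_s = −tan(-29.3°) · tan(-9.7°) = -0.0959, so H_s = arccos(-0.0959) = 95.50°.
Day length = 2 H_s / 15° h⁻¹ = 191.00° / 15 = 12.733 h.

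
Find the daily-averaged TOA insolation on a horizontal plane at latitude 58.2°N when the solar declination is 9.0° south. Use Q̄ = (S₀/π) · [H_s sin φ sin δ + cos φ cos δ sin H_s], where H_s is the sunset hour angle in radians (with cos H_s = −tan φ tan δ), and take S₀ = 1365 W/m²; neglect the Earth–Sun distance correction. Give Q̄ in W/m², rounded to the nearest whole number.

143 W/m²

−tan φ tan δ = −(1.6128)(-0.1584) = 0.2555; H_s = arccos(0.2555) = 75.20°. In radians, H_s = 1.3125.
H_s sin φ sin δ = 1.3125 × 0.8499 × -0.1564 = -0.1745.
cos φ cos δ sin H_s = 0.5270 × 0.9877 × 0.9668 = 0.5032.
Q̄ = (1365/π) × (-0.1745 + 0.5032) = 434.49 × 0.3287 = 142.82 W/m².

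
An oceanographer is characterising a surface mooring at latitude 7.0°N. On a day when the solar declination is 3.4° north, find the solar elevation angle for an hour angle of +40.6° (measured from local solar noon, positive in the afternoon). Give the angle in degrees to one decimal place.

With φ = 7.0°, δ = 3.4°, H = 40.60°: sin φ sin δ = 0.0072, cos φ cos δ cos H = 0.7523, so cos θ_z = 0.7595.
θ_z = arccos(0.7595) = 40.58°, so the elevation is 90° − 40.58° = 49.42°.

49.4°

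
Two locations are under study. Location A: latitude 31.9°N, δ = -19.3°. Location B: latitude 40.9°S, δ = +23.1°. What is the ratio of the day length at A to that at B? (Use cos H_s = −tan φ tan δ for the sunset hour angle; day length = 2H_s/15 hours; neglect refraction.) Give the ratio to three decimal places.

A: H_s = arccos(−tan 31.9° · tan -19.3°) = 77.41°, so 2H_s/15 = 10.3213 h.
B: H_s = arccos(−tan -40.9° · tan 23.1°) = 68.32°, so 2H_s/15 = 9.1093 h.
Ratio A/B = 10.3213 / 9.1093 = 1.1331.

1.133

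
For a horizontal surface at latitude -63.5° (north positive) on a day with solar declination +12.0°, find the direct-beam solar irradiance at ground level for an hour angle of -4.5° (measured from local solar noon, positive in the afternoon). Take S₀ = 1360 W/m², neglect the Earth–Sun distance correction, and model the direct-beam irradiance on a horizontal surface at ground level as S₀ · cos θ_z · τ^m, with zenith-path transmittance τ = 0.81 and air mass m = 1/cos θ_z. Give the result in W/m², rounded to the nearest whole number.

145 W/m²

With φ = -63.5°, δ = 12.0°, H = -4.50°: sin φ sin δ = -0.1861, cos φ cos δ cos H = 0.4351, so cos θ_z = 0.2490.
Air mass m = 1/cos θ_z = 1/0.2490 = 4.016; τ^m = 0.81^4.016 = 0.4290.
Surface direct beam = 1360 × 0.2490 × 0.4290 = 145.28 W/m².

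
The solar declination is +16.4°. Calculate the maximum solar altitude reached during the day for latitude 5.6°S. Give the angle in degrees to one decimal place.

At local solar noon the hour angle is zero, so the elevation is 90° − |φ − δ| = 90° − |-5.6° − (16.4°)| = 90° − 22.0° = 68.0°.

68.0°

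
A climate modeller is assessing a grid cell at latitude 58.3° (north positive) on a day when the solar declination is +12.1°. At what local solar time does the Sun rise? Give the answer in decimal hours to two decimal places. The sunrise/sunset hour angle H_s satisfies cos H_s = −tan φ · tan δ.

cos H_s = −tan(58.3°) · tan(12.1°) = -0.3471, so H_s = arccos(-0.3471) = 110.31°.
Sunrise is at 12 − H_s/15 = 12 − 7.354 = 4.646 h local solar time.

4.65 h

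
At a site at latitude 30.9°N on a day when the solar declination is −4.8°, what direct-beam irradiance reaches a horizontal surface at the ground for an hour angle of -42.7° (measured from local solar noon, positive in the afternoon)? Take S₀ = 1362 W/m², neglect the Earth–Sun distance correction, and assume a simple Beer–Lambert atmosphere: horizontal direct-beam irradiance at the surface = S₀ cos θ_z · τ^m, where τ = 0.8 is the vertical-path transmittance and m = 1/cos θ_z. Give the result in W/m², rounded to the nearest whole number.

cos θ_z = sin(30.9°) sin(-4.8°) + cos(30.9°) cos(-4.8°) cos(-42.70°) = -0.0430 + 0.6284 = 0.5854.
Air mass m = 1/cos θ_z = 1/0.5854 = 1.708; τ^m = 0.8^1.708 = 0.6831.
Surface direct beam = 1362 × 0.5854 × 0.6831 = 544.65 W/m².

545 W/m²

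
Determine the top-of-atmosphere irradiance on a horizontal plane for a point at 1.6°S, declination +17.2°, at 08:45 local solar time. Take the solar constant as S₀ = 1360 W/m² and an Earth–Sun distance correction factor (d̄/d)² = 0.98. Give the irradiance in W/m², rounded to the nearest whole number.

Hour angle H = 15° × (8.75 − 12) = -48.75°.
With φ = -1.6°, δ = 17.2°, H = -48.75°: sin φ sin δ = -0.0083, cos φ cos δ cos H = 0.6296, so cos θ_z = 0.6213.
Top-of-atmosphere irradiance = S₀ (d̄/d)² cos θ_z = 1360 × 0.98 × 0.6213 = 828.07 W/m².

828 W/m²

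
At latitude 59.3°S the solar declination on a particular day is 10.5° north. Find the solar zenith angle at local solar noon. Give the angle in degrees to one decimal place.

69.8°

At local solar noon the hour angle is zero, so the zenith angle is |φ − δ| = |-59.3° − (10.5°)| = 69.8°.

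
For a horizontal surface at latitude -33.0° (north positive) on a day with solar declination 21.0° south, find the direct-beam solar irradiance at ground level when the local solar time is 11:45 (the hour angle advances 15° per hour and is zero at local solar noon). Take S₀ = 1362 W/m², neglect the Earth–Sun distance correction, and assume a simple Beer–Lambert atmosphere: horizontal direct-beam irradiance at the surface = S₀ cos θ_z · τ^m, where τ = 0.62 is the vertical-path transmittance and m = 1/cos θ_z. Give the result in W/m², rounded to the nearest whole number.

Hour angle H = 15° × (11.75 − 12) = -3.75°.
cos θ_z = sin(-33.0°) sin(-21.0°) + cos(-33.0°) cos(-21.0°) cos(-3.75°) = 0.1952 + 0.7813 = 0.9765.
Air mass m = 1/cos θ_z = 1/0.9765 = 1.024; τ^m = 0.62^1.024 = 0.6129.
Surface direct beam = 1362 × 0.9765 × 0.6129 = 815.15 W/m².

815 W/m²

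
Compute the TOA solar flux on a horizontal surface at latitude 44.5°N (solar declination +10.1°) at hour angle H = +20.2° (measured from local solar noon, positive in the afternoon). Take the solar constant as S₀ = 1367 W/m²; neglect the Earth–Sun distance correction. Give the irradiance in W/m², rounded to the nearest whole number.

1069 W/m²

cos θ_z = sin φ sin δ + cos φ cos δ cos H = (0.7009)(0.1754) + (0.7133)(0.9845)(0.9385) = 0.7820.
Top-of-atmosphere irradiance = S₀ cos θ_z = 1367 × 0.7820 = 1068.99 W/m².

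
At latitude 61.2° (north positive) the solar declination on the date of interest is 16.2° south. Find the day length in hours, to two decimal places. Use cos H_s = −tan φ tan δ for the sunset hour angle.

−tan φ tan δ = −(1.8190)(-0.2905) = 0.5284; H_s = arccos(0.5284) = 58.10°.
Day length = 2 H_s / 15° h⁻¹ = 116.20° / 15 = 7.747 h.

7.75 hours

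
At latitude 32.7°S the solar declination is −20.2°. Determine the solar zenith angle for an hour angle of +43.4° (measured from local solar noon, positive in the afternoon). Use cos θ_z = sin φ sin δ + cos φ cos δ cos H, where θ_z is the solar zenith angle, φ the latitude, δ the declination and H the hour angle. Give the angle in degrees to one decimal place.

cos θ_z = sin φ sin δ + cos φ cos δ cos H = (-0.5402)(-0.3453) + (0.8415)(0.9385)(0.7266) = 0.7604.
θ_z = arccos(0.7604) = 40.50°.

40.5°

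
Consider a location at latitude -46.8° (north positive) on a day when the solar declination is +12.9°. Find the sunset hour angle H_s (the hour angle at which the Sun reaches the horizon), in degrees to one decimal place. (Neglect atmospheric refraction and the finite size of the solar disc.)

cos H_s = −tan(-46.8°) · tan(12.9°) = 0.2439, so H_s = arccos(0.2439) = 75.88°.

75.9°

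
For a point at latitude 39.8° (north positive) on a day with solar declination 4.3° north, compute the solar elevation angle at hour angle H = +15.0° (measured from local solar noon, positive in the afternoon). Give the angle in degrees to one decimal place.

52.0°

cos θ_z = sin(39.8°) sin(4.3°) + cos(39.8°) cos(4.3°) cos(15.00°) = 0.0480 + 0.7400 = 0.7880.
θ_z = arccos(0.7880) = 38.00°, so the elevation is 90° − 38.00° = 52.00°.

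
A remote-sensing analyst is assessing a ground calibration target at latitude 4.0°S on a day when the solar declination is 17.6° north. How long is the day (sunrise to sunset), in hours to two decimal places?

11.83 hours

The sunset hour angle satisfies cos H_s = −tan φ tan δ = 0.0222, giving H_s = 88.73°.
Day length = 2 H_s / 15° h⁻¹ = 177.46° / 15 = 11.831 h.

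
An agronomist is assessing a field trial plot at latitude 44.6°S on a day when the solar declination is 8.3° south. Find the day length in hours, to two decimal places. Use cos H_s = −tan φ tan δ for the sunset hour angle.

13.10 hours

cos H_s = −tan(-44.6°) · tan(-8.3°) = -0.1439, so H_s = arccos(-0.1439) = 98.27°.
Day length = 2 H_s / 15° h⁻¹ = 196.54° / 15 = 13.103 h.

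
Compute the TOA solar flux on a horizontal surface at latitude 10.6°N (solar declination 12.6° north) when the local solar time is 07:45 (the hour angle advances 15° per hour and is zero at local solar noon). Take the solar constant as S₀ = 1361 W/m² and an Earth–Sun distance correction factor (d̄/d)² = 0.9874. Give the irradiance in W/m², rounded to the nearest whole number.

624 W/m²

Hour angle H = 15° × (7.75 − 12) = -63.75°.
cos θ_z = sin(10.6°) sin(12.6°) + cos(10.6°) cos(12.6°) cos(-63.75°) = 0.0401 + 0.4243 = 0.4644.
Top-of-atmosphere irradiance = S₀ (d̄/d)² cos θ_z = 1361 × 0.9874 × 0.4644 = 624.08 W/m².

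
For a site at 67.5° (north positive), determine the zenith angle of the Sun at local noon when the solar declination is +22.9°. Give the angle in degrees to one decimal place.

44.6°

At local solar noon the hour angle is zero, so the zenith angle is |φ − δ| = |67.5° − (22.9°)| = 44.6°.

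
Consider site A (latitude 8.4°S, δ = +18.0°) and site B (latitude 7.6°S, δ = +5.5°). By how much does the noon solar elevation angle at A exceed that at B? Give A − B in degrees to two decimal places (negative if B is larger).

A: 90° − |-8.4 − (18.0)| = 63.60°.
B: 90° − |-7.6 − (5.5)| = 76.90°.
A − B = 63.60 − 76.90 = -13.30°.

-13.30°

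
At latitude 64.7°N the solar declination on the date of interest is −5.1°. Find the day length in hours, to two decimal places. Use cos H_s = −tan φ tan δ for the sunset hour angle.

The sunset hour angle satisfies cos H_s = −tan φ tan δ = 0.1888, giving H_s = 79.12°.
Day length = 2 H_s / 15° h⁻¹ = 158.24° / 15 = 10.549 h.

10.55 hours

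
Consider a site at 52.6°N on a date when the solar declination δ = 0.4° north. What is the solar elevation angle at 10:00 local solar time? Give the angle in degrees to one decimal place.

32.1°

Hour angle H = 15° × (10 − 12) = -30.00°.
cos θ_z = sin(52.6°) sin(0.4°) + cos(52.6°) cos(0.4°) cos(-30.00°) = 0.0055 + 0.5260 = 0.5315.
θ_z = arccos(0.5315) = 57.89°, so the elevation is 90° − 57.89° = 32.11°.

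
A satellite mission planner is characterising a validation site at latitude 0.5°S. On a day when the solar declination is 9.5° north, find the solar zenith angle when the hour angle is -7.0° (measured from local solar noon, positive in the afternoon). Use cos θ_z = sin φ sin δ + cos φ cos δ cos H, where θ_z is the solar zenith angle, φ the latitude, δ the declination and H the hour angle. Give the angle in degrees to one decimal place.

cos θ_z = sin(-0.5°) sin(9.5°) + cos(-0.5°) cos(9.5°) cos(-7.00°) = -0.0014 + 0.9789 = 0.9775.
θ_z = arccos(0.9775) = 12.18°.

12.2°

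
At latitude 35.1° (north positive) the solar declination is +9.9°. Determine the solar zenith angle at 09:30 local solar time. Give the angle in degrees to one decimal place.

42.4°

Hour angle H = 15° × (9.5 − 12) = -37.50°.
cos θ_z = sin(35.1°) sin(9.9°) + cos(35.1°) cos(9.9°) cos(-37.50°) = 0.0989 + 0.6394 = 0.7383.
θ_z = arccos(0.7383) = 42.41°.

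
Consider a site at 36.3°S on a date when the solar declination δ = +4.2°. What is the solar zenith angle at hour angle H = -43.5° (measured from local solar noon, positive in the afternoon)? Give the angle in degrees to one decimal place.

With φ = -36.3°, δ = 4.2°, H = -43.50°: sin φ sin δ = -0.0434, cos φ cos δ cos H = 0.5830, so cos θ_z = 0.5396.
θ_z = arccos(0.5396) = 57.34°.

57.3°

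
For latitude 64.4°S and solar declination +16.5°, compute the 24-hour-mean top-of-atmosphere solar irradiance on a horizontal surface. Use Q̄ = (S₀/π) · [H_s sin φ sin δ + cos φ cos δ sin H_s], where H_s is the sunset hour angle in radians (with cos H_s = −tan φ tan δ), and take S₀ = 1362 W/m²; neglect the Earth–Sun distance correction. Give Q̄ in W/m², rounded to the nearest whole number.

The sunset hour angle satisfies cos H_s = −tan φ tan δ = 0.6182, giving H_s = 51.82°. In radians, H_s = 0.9044.
H_s sin φ sin δ = 0.9044 × -0.9018 × 0.2840 = -0.2316.
cos φ cos δ sin H_s = 0.4321 × 0.9588 × 0.7861 = 0.3257.
Q̄ = (1362/π) × (-0.2316 + 0.3257) = 433.54 × 0.0941 = 40.80 W/m².

41 W/m²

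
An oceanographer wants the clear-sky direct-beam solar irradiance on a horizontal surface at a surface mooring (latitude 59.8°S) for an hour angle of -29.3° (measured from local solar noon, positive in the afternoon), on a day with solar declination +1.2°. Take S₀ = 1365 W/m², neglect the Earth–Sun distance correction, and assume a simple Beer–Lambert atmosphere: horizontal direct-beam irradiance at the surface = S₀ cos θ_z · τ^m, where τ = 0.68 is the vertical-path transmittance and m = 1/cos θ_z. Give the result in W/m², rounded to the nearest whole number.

With φ = -59.8°, δ = 1.2°, H = -29.30°: sin φ sin δ = -0.0181, cos φ cos δ cos H = 0.4386, so cos θ_z = 0.4205.
Air mass m = 1/cos θ_z = 1/0.4205 = 2.378; τ^m = 0.68^2.378 = 0.3997.
Surface direct beam = 1365 × 0.4205 × 0.3997 = 229.42 W/m².

229 W/m²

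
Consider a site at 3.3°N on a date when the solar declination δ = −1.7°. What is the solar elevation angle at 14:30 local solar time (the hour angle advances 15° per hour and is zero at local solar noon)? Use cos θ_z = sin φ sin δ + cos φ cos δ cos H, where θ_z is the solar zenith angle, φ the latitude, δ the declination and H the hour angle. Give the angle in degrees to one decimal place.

52.2°

Hour angle H = 15° × (14.5 − 12) = 37.50°.
With φ = 3.3°, δ = -1.7°, H = 37.50°: sin φ sin δ = -0.0017, cos φ cos δ cos H = 0.7917, so cos θ_z = 0.7900.
θ_z = arccos(0.7900) = 37.81°, so the elevation is 90° − 37.81° = 52.19°.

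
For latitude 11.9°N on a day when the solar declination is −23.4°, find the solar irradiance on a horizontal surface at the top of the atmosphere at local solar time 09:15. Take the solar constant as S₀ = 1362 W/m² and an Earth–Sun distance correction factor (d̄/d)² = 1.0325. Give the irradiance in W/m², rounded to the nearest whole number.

834 W/m²

Hour angle H = 15° × (9.25 − 12) = -41.25°.
With φ = 11.9°, δ = -23.4°, H = -41.25°: sin φ sin δ = -0.0819, cos φ cos δ cos H = 0.6752, so cos θ_z = 0.5933.
Top-of-atmosphere irradiance = S₀ (d̄/d)² cos θ_z = 1362 × 1.0325 × 0.5933 = 834.34 W/m².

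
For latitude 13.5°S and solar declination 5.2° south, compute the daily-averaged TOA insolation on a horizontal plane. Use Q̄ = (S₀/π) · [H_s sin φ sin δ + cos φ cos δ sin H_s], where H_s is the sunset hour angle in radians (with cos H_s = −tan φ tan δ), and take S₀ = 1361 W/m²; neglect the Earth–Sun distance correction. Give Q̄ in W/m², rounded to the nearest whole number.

−tan φ tan δ = −(-0.2401)(-0.0910) = -0.0218; H_s = arccos(-0.0218) = 91.25°. In radians, H_s = 1.5926.
H_s sin φ sin δ = 1.5926 × -0.2334 × -0.0906 = 0.0337.
cos φ cos δ sin H_s = 0.9724 × 0.9959 × 0.9998 = 0.9682.
Q̄ = (1361/π) × (0.0337 + 0.9682) = 433.22 × 1.0019 = 434.04 W/m².

434 W/m²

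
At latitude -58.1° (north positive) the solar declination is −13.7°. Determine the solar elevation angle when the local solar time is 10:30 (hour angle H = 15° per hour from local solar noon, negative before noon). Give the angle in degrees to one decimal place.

42.5°

Hour angle H = 15° × (10.5 − 12) = -22.50°.
cos θ_z = sin(-58.1°) sin(-13.7°) + cos(-58.1°) cos(-13.7°) cos(-22.50°) = 0.2011 + 0.4743 = 0.6754.
θ_z = arccos(0.6754) = 47.51°, so the elevation is 90° − 47.51° = 42.49°.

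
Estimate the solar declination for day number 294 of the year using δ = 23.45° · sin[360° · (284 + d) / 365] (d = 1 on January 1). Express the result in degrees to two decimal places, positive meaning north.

360 × (284 + 294) / 365 = 570.082°; sin(570.082°) = -0.5012.
δ = 23.45 × -0.5012 = -11.753° ≈ -11.75°.

-11.75°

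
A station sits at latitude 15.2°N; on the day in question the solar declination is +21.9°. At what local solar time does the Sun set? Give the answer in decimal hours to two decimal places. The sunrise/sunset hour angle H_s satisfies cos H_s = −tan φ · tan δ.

18.42 h

cos H_s = −tan(15.2°) · tan(21.9°) = -0.1092, so H_s = arccos(-0.1092) = 96.27°.
Sunset is at 12 + H_s/15 = 12 + 6.418 = 18.418 h local solar time.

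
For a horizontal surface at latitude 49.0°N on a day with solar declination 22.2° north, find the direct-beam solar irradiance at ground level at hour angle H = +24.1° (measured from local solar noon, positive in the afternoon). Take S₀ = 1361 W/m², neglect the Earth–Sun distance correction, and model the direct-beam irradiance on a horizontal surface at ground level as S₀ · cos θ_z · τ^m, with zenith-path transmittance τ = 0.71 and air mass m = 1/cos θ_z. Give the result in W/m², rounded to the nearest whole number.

760 W/m²

With φ = 49.0°, δ = 22.2°, H = 24.10°: sin φ sin δ = 0.2852, cos φ cos δ cos H = 0.5545, so cos θ_z = 0.8397.
Air mass m = 1/cos θ_z = 1/0.8397 = 1.191; τ^m = 0.71^1.191 = 0.6650.
Surface direct beam = 1361 × 0.8397 × 0.6650 = 759.98 W/m².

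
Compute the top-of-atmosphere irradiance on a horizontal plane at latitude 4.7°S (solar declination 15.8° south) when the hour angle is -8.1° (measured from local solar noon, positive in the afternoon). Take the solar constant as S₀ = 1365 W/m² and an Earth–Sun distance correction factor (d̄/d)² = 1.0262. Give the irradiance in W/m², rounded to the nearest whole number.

1361 W/m²

cos θ_z = sin(-4.7°) sin(-15.8°) + cos(-4.7°) cos(-15.8°) cos(-8.10°) = 0.0223 + 0.9494 = 0.9717.
Top-of-atmosphere irradiance = S₀ (d̄/d)² cos θ_z = 1365 × 1.0262 × 0.9717 = 1361.12 W/m².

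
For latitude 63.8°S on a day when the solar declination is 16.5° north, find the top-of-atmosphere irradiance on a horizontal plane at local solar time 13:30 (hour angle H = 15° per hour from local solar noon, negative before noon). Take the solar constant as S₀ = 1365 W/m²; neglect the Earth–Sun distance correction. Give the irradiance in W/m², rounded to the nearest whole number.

186 W/m²

Hour angle H = 15° × (13.5 − 12) = 22.50°.
cos θ_z = sin(-63.8°) sin(16.5°) + cos(-63.8°) cos(16.5°) cos(22.50°) = -0.2548 + 0.3911 = 0.1363.
Top-of-atmosphere irradiance = S₀ cos θ_z = 1365 × 0.1363 = 186.05 W/m².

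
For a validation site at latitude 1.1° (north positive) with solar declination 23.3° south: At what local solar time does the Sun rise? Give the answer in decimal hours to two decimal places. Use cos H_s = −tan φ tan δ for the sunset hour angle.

6.03 h

−tan φ tan δ = −(0.0192)(-0.4307) = 0.0083; H_s = arccos(0.0083) = 89.52°.
Sunrise is at 12 − H_s/15 = 12 − 5.968 = 6.032 h local solar time.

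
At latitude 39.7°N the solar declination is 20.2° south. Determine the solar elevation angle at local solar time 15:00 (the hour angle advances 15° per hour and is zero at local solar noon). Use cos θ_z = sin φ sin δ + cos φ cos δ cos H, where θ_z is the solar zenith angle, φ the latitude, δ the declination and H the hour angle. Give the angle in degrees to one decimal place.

16.9°

Hour angle H = 15° × (15 − 12) = 45.00°.
With φ = 39.7°, δ = -20.2°, H = 45.00°: sin φ sin δ = -0.2206, cos φ cos δ cos H = 0.5106, so cos θ_z = 0.2900.
θ_z = arccos(0.2900) = 73.14°, so the elevation is 90° − 73.14° = 16.86°.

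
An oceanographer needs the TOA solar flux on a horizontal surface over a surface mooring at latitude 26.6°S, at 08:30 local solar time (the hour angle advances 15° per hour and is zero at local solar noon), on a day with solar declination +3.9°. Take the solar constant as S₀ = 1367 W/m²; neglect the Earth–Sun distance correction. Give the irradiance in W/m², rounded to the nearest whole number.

701 W/m²

Hour angle H = 15° × (8.5 − 12) = -52.50°.
cos θ_z = sin(-26.6°) sin(3.9°) + cos(-26.6°) cos(3.9°) cos(-52.50°) = -0.0305 + 0.5431 = 0.5126.
Top-of-atmosphere irradiance = S₀ cos θ_z = 1367 × 0.5126 = 700.72 W/m².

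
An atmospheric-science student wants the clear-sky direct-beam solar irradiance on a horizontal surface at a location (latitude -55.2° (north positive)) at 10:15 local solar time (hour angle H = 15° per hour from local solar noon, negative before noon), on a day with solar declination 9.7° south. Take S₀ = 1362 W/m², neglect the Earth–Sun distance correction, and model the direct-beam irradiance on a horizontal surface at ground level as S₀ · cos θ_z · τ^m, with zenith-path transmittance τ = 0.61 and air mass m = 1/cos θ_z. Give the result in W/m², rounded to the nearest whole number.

406 W/m²

Hour angle H = 15° × (10.25 − 12) = -26.25°.
cos θ_z = sin φ sin δ + cos φ cos δ cos H = (-0.8211)(-0.1685) + (0.5707)(0.9857)(0.8969) = 0.6429.
Air mass m = 1/cos θ_z = 1/0.6429 = 1.555; τ^m = 0.61^1.555 = 0.4636.
Surface direct beam = 1362 × 0.6429 × 0.4636 = 405.94 W/m².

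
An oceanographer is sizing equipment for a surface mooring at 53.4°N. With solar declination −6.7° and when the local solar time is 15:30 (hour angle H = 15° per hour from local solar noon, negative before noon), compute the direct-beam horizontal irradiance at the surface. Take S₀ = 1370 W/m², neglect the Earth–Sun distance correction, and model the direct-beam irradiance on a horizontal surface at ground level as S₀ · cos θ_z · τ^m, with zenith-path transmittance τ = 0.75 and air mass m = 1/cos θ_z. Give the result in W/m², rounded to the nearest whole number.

Hour angle H = 15° × (15.5 − 12) = 52.50°.
With φ = 53.4°, δ = -6.7°, H = 52.50°: sin φ sin δ = -0.0937, cos φ cos δ cos H = 0.3605, so cos θ_z = 0.2668.
Air mass m = 1/cos θ_z = 1/0.2668 = 3.748; τ^m = 0.75^3.748 = 0.3402.
Surface direct beam = 1370 × 0.2668 × 0.3402 = 124.35 W/m².

124 W/m²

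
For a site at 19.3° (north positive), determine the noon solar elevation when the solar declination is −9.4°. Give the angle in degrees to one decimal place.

61.3°

At local solar noon the hour angle is zero, so the elevation is 90° − |φ − δ| = 90° − |19.3° − (-9.4°)| = 90° − 28.7° = 61.3°.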